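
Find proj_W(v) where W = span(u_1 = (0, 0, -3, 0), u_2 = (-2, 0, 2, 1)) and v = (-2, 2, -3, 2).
proj_W(v) = (-12/5, 0, -3, 6/5)

Set up U = [u_1 | ... | u_2] ∈ R^(4×2). The projector onto W = col(U) is P = U (U^T U)^(-1) U^T.
Compute U^T U =
  [9, -6]
  [-6, 9],
and U^T v = (9, 0).
Solve U^T U · c = U^T v for the coefficients: c = (9/5, 6/5). The projection is proj_W(v) = U c.
Check: (v - proj_W(v)) · u_1 = 0  (should be 0).
Check: (v - proj_W(v)) · u_2 = 0  (should be 0).
Result: proj_W(v) = (-12/5, 0, -3, 6/5).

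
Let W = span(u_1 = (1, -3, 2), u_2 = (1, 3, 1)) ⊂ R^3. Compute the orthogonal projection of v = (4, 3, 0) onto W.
proj_W(v) = (175/118, 387/118, 99/59)

Set up U = [u_1 | ... | u_2] ∈ R^(3×2). The projector onto W = col(U) is P = U (U^T U)^(-1) U^T.
Compute U^T U =
  [14, -6]
  [-6, 11],
and U^T v = (-5, 13).
Solve U^T U · c = U^T v for the coefficients: c = (23/118, 76/59). The projection is proj_W(v) = U c.
Check: (v - proj_W(v)) · u_1 = 0  (should be 0).
Check: (v - proj_W(v)) · u_2 = 0  (should be 0).
Result: proj_W(v) = (175/118, 387/118, 99/59).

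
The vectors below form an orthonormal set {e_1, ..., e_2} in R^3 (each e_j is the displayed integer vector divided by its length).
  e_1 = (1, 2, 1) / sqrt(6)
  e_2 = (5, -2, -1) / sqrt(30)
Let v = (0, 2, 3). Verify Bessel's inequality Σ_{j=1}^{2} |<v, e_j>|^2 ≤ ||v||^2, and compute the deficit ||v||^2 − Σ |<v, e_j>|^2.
Σ |<v, e_j>|^2 = 49/5; ||v||^2 = 13; deficit = 16/5

Write each e_j = u_j / sqrt(<u_j, u_j>) where u_j is the displayed integer vector. Then <v, e_j> = <v, u_j> / sqrt(<u_j, u_j>), so |<v, e_j>|^2 = <v, u_j>^2 / <u_j, u_j>.
Coefficients: <v, e_1> = 7/sqrt(6), <v, e_2> = -7/sqrt(30).
Square and sum: Σ |<v, e_j>|^2 = 49/5.
Compute ||v||^2 = v·v = 13.
Deficit = 13 − 49/5 = 16/5 ≥ 0, confirming Bessel's inequality. (The deficit equals ||v − Σ <v,e_j> e_j||^2, the squared distance from v to span{e_j}.)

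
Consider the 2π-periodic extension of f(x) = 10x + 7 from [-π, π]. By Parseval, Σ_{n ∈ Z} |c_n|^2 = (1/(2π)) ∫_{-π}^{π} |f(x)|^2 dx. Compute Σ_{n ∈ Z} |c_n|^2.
Σ |c_n|^2 = 100π^2/3 + 49

Expand and integrate term by term over [-π, π]:
  ∫ (10x)^2 dx = 100·(2π^3/3); ∫ 2·10·(7)·x dx = 0 (odd integrand); ∫ 7^2 dx = 49·2π.
So (1/(2π)) ∫_{-π}^{π} (10x + 7)^2 dx = 100π^2/3 + 49 = 100π^2/3 + 49.
Parseval ⇒ Σ |c_n|^2 = 100π^2/3 + 49.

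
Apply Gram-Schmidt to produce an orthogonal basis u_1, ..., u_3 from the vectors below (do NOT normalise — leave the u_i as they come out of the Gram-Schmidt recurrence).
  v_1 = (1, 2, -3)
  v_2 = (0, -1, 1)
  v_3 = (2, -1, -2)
Orthogonal basis:
  u_1 = (1, 2, -3)
  u_2 = (5/14, -2/7, -1/14)
  u_3 = (-1/3, -1/3, -1/3)

Apply the Gram-Schmidt recurrence
  u_1 = v_1
  u_i = v_i − Σ_{j<i} ((v_i · u_j) / (u_j · u_j)) · u_j.

Step by step this gives:
  u_1 = (1, 2, -3)
  u_2 = (5/14, -2/7, -1/14)
  u_3 = (-1/3, -1/3, -1/3)

Orthogonality check:
  u_2 · u_1 = 0 (should be 0)
  u_3 · u_1 = 0 (should be 0)
  u_3 · u_2 = 0 (should be 0)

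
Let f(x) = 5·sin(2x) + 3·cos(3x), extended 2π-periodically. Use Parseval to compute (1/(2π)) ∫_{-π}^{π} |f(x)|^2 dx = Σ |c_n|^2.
Σ |c_n|^2 = 17

Expand |f|^2 and use orthogonality of {sin(nx), cos(mx)} on [-π, π]:
  ∫_{-π}^{π} sin(nx)^2 dx = π, ∫ cos(mx)^2 dx = π, and cross terms integrate to 0.
So ∫_{-π}^{π} f(x)^2 dx = 5^2 · π + 3^2 · π = (25 + 9)π.
Divide by 2π: (25 + 9)/2 = 17.
By Parseval, this equals Σ |c_n|^2.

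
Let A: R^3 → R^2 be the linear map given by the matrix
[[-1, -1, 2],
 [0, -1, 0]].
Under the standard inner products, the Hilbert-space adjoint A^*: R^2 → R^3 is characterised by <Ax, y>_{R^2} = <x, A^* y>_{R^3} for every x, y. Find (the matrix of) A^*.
A^* = A^T =
[[-1, 0],
 [-1, -1],
 [2, 0]]

For real matrices with standard dot products, the defining identity <Ax, y> = <x, A^* y> gives (Ax)^T y = x^T (A^*) y, i.e. x^T A^T y = x^T (A^*) y. Since this holds for all x, y, we must have A^* = A^T. Therefore
A^* =
[[-1, 0],
 [-1, -1],
 [2, 0]].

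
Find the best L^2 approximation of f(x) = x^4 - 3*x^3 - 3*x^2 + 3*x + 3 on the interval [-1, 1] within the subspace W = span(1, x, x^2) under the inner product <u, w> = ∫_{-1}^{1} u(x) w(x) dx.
g(x) = -15*x^2/7 + 6*x/5 + 102/35

The best approximation g ∈ W is the orthogonal projection of f onto W. Writing g = a_0 + a_1 x + a_2 x^2, the coefficients solve the normal equations G · a = b where
  G_{ij} = <φ_i, φ_j> and b_i = <f, φ_i>, with φ_0 = 1, φ_1 = x, φ_2 = x^2.
G =
  [2, 0, 2/3]
  [0, 2/3, 0]
  [2/3, 0, 2/5],
b = (22/5, 4/5, 38/35).
Solving gives a_0 = 102/35, a_1 = 6/5, a_2 = -15/7, so
  g(x) = -15*x^2/7 + 6*x/5 + 102/35.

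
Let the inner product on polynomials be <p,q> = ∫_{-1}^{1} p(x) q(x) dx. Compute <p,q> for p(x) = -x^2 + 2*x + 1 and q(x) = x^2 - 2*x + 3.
<p,q> = 8/5

Expand the product: p(x)·q(x) = -x^4 + 4*x^3 - 6*x^2 + 4*x + 3.
∫_{-1}^{1} of each monomial x^k gives [2/(k+1) if k even, 0 if k odd]. Integrating term-by-term (or equivalently evaluating the antiderivative F(x) = -x^5/5 + x^4 - 2*x^3 + 2*x^2 + 3*x at the endpoints):
  F(1) − F(−1) = 19/5 − (11/5) = 8/5.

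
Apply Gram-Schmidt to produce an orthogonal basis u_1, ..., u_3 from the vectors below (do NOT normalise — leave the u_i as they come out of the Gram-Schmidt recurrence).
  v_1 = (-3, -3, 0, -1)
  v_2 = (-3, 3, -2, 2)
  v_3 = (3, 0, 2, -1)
Orthogonal basis:
  u_1 = (-3, -3, 0, -1)
  u_2 = (-63/19, 51/19, -2, 36/19)
  u_3 = (-3/10, 27/70, 27/35, -9/35)

Apply the Gram-Schmidt recurrence
  u_1 = v_1
  u_i = v_i − Σ_{j<i} ((v_i · u_j) / (u_j · u_j)) · u_j.

Step by step this gives:
  u_1 = (-3, -3, 0, -1)
  u_2 = (-63/19, 51/19, -2, 36/19)
  u_3 = (-3/10, 27/70, 27/35, -9/35)

Orthogonality check:
  u_2 · u_1 = 0 (should be 0)
  u_3 · u_1 = 0 (should be 0)
  u_3 · u_2 = 0 (should be 0)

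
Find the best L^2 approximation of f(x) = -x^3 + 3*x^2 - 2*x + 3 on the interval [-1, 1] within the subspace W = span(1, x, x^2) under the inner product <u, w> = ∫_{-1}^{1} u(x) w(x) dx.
g(x) = 3*x^2 - 13*x/5 + 3

The best approximation g ∈ W is the orthogonal projection of f onto W. Writing g = a_0 + a_1 x + a_2 x^2, the coefficients solve the normal equations G · a = b where
  G_{ij} = <φ_i, φ_j> and b_i = <f, φ_i>, with φ_0 = 1, φ_1 = x, φ_2 = x^2.
G =
  [2, 0, 2/3]
  [0, 2/3, 0]
  [2/3, 0, 2/5],
b = (8, -26/15, 16/5).
Solving gives a_0 = 3, a_1 = -13/5, a_2 = 3, so
  g(x) = 3*x^2 - 13*x/5 + 3.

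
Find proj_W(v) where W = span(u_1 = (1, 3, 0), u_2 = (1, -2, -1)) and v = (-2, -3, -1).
proj_W(v) = (-46/35, -113/35, 1/7)

Set up U = [u_1 | ... | u_2] ∈ R^(3×2). The projector onto W = col(U) is P = U (U^T U)^(-1) U^T.
Compute U^T U =
  [10, -5]
  [-5, 6],
and U^T v = (-11, 5).
Solve U^T U · c = U^T v for the coefficients: c = (-41/35, -1/7). The projection is proj_W(v) = U c.
Check: (v - proj_W(v)) · u_1 = 0  (should be 0).
Check: (v - proj_W(v)) · u_2 = 0  (should be 0).
Result: proj_W(v) = (-46/35, -113/35, 1/7).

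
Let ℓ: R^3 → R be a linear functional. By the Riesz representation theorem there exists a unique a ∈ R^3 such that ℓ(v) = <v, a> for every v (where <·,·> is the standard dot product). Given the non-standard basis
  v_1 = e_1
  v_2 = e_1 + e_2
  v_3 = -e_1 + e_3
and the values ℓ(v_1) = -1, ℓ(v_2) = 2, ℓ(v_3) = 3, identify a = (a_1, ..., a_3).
a = (-1, 3, 2)

Write a = (a_1, ..., a_3) in the standard basis. For each basis vector v_i, ℓ(v_i) = <v_i, a> is a linear equation in the a_j's. Collect the n equations into a matrix system V a = ℓ, where row i of V is v_i (expressed in the standard basis). Since V is invertible (lower-triangular with 1s on the diagonal, up to permutation), solve by back-substitution:
  V =
[[1, 0, 0],
 [1, 1, 0],
 [-1, 0, 1]]
  V a = (-1, 2, 3)
Solving gives a = (-1, 3, 2).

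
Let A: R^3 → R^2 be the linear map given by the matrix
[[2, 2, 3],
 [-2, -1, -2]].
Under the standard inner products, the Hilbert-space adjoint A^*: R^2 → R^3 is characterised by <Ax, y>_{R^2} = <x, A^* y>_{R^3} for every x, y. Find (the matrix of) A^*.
A^* = A^T =
[[2, -2],
 [2, -1],
 [3, -2]]

For real matrices with standard dot products, the defining identity <Ax, y> = <x, A^* y> gives (Ax)^T y = x^T (A^*) y, i.e. x^T A^T y = x^T (A^*) y. Since this holds for all x, y, we must have A^* = A^T. Therefore
A^* =
[[2, -2],
 [2, -1],
 [3, -2]].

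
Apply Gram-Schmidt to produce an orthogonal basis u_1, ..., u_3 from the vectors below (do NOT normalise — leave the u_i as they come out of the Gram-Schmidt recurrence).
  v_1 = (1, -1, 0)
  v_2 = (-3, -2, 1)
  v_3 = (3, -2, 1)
Orthogonal basis:
  u_1 = (1, -1, 0)
  u_2 = (-5/2, -5/2, 1)
  u_3 = (2/9, 2/9, 10/9)

Apply the Gram-Schmidt recurrence
  u_1 = v_1
  u_i = v_i − Σ_{j<i} ((v_i · u_j) / (u_j · u_j)) · u_j.

Step by step this gives:
  u_1 = (1, -1, 0)
  u_2 = (-5/2, -5/2, 1)
  u_3 = (2/9, 2/9, 10/9)

Orthogonality check:
  u_2 · u_1 = 0 (should be 0)
  u_3 · u_1 = 0 (should be 0)
  u_3 · u_2 = 0 (should be 0)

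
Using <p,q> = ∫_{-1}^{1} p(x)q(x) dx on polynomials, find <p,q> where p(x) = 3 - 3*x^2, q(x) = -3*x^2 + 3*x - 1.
<p,q> = -32/5

Expand the product: p(x)·q(x) = 9*x^4 - 9*x^3 - 6*x^2 + 9*x - 3.
∫_{-1}^{1} of each monomial x^k gives [2/(k+1) if k even, 0 if k odd]. Integrating term-by-term (or equivalently evaluating the antiderivative F(x) = 9*x^5/5 - 9*x^4/4 - 2*x^3 + 9*x^2/2 - 3*x at the endpoints):
  F(1) − F(−1) = -19/20 − (109/20) = -32/5.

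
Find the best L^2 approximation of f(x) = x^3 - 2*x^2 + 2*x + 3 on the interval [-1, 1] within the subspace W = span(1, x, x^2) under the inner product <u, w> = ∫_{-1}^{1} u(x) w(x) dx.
g(x) = -2*x^2 + 13*x/5 + 3

The best approximation g ∈ W is the orthogonal projection of f onto W. Writing g = a_0 + a_1 x + a_2 x^2, the coefficients solve the normal equations G · a = b where
  G_{ij} = <φ_i, φ_j> and b_i = <f, φ_i>, with φ_0 = 1, φ_1 = x, φ_2 = x^2.
G =
  [2, 0, 2/3]
  [0, 2/3, 0]
  [2/3, 0, 2/5],
b = (14/3, 26/15, 6/5).
Solving gives a_0 = 3, a_1 = 13/5, a_2 = -2, so
  g(x) = -2*x^2 + 13*x/5 + 3.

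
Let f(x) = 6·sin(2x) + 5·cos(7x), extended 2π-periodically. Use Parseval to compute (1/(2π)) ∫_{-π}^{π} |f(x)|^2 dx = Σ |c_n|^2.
Σ |c_n|^2 = 61/2

Expand |f|^2 and use orthogonality of {sin(nx), cos(mx)} on [-π, π]:
  ∫_{-π}^{π} sin(nx)^2 dx = π, ∫ cos(mx)^2 dx = π, and cross terms integrate to 0.
So ∫_{-π}^{π} f(x)^2 dx = 6^2 · π + 5^2 · π = (36 + 25)π.
Divide by 2π: (36 + 25)/2 = 61/2.
By Parseval, this equals Σ |c_n|^2.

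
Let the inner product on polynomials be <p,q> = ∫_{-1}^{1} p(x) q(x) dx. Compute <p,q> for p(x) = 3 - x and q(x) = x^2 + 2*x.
<p,q> = 2/3

Expand the product: p(x)·q(x) = -x^3 + x^2 + 6*x.
∫_{-1}^{1} of each monomial x^k gives [2/(k+1) if k even, 0 if k odd]. Integrating term-by-term (or equivalently evaluating the antiderivative F(x) = -x^4/4 + x^3/3 + 3*x^2 at the endpoints):
  F(1) − F(−1) = 37/12 − (29/12) = 2/3.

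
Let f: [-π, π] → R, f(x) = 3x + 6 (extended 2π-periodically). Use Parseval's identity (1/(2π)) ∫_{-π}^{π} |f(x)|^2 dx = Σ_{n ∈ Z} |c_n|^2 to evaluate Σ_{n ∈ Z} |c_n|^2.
Σ |c_n|^2 = 3π^2 + 36

Expand and integrate term by term over [-π, π]:
  ∫ (3x)^2 dx = 9·(2π^3/3); ∫ 2·3·(6)·x dx = 0 (odd integrand); ∫ 6^2 dx = 36·2π.
So (1/(2π)) ∫_{-π}^{π} (3x + 6)^2 dx = 9π^2/3 + 36 = 3π^2 + 36.
Parseval ⇒ Σ |c_n|^2 = 3π^2 + 36.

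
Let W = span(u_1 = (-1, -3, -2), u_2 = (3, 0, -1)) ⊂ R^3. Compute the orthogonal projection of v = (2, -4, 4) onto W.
proj_W(v) = (68/139, -66/139, -74/139)

Set up U = [u_1 | ... | u_2] ∈ R^(3×2). The projector onto W = col(U) is P = U (U^T U)^(-1) U^T.
Compute U^T U =
  [14, -1]
  [-1, 10],
and U^T v = (2, 2).
Solve U^T U · c = U^T v for the coefficients: c = (22/139, 30/139). The projection is proj_W(v) = U c.
Check: (v - proj_W(v)) · u_1 = 0  (should be 0).
Check: (v - proj_W(v)) · u_2 = 0  (should be 0).
Result: proj_W(v) = (68/139, -66/139, -74/139).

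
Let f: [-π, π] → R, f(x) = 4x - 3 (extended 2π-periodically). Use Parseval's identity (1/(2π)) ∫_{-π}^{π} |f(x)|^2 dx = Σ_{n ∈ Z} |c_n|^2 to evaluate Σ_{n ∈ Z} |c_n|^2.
Σ |c_n|^2 = 16π^2/3 + 9

Expand and integrate term by term over [-π, π]:
  ∫ (4x)^2 dx = 16·(2π^3/3); ∫ 2·4·(-3)·x dx = 0 (odd integrand); ∫ (-3)^2 dx = 9·2π.
So (1/(2π)) ∫_{-π}^{π} (4x - 3)^2 dx = 16π^2/3 + 9 = 16π^2/3 + 9.
Parseval ⇒ Σ |c_n|^2 = 16π^2/3 + 9.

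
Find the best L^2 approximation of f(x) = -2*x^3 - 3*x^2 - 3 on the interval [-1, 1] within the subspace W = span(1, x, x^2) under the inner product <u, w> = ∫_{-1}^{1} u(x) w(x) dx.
g(x) = -3*x^2 - 6*x/5 - 3

The best approximation g ∈ W is the orthogonal projection of f onto W. Writing g = a_0 + a_1 x + a_2 x^2, the coefficients solve the normal equations G · a = b where
  G_{ij} = <φ_i, φ_j> and b_i = <f, φ_i>, with φ_0 = 1, φ_1 = x, φ_2 = x^2.
G =
  [2, 0, 2/3]
  [0, 2/3, 0]
  [2/3, 0, 2/5],
b = (-8, -4/5, -16/5).
Solving gives a_0 = -3, a_1 = -6/5, a_2 = -3, so
  g(x) = -3*x^2 - 6*x/5 - 3.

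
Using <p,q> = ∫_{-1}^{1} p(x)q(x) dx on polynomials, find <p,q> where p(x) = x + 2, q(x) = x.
<p,q> = 2/3

Expand the product: p(x)·q(x) = x^2 + 2*x.
∫_{-1}^{1} of each monomial x^k gives [2/(k+1) if k even, 0 if k odd]. Integrating term-by-term (or equivalently evaluating the antiderivative F(x) = x^3/3 + x^2 at the endpoints):
  F(1) − F(−1) = 4/3 − (2/3) = 2/3.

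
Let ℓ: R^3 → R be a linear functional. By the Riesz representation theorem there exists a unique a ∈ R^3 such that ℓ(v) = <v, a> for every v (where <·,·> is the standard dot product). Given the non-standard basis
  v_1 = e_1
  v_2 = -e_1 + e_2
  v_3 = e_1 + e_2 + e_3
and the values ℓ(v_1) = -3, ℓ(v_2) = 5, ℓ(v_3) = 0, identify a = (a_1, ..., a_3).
a = (-3, 2, 1)

Write a = (a_1, ..., a_3) in the standard basis. For each basis vector v_i, ℓ(v_i) = <v_i, a> is a linear equation in the a_j's. Collect the n equations into a matrix system V a = ℓ, where row i of V is v_i (expressed in the standard basis). Since V is invertible (lower-triangular with 1s on the diagonal, up to permutation), solve by back-substitution:
  V =
[[1, 0, 0],
 [-1, 1, 0],
 [1, 1, 1]]
  V a = (-3, 5, 0)
Solving gives a = (-3, 2, 1).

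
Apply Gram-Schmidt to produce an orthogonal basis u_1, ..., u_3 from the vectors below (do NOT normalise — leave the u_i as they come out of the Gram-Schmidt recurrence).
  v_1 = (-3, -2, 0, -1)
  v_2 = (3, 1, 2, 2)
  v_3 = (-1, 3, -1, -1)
Orthogonal basis:
  u_1 = (-3, -2, 0, -1)
  u_2 = (3/14, -6/7, 2, 15/14)
  u_3 = (-101/83, 155/83, 81/83, -7/83)

Apply the Gram-Schmidt recurrence
  u_1 = v_1
  u_i = v_i − Σ_{j<i} ((v_i · u_j) / (u_j · u_j)) · u_j.

Step by step this gives:
  u_1 = (-3, -2, 0, -1)
  u_2 = (3/14, -6/7, 2, 15/14)
  u_3 = (-101/83, 155/83, 81/83, -7/83)

Orthogonality check:
  u_2 · u_1 = 0 (should be 0)
  u_3 · u_1 = 0 (should be 0)
  u_3 · u_2 = 0 (should be 0)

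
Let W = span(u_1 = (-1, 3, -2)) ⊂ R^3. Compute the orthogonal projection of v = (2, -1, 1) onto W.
proj_W(v) = (1/2, -3/2, 1)

Set up U = [u_1 | ... | u_1] ∈ R^(3×1). The projector onto W = col(U) is P = U (U^T U)^(-1) U^T.
Compute U^T U =
  [14],
and U^T v = (-7).
Solve U^T U · c = U^T v for the coefficients: c = (-1/2). The projection is proj_W(v) = U c.
Check: (v - proj_W(v)) · u_1 = 0  (should be 0).
Result: proj_W(v) = (1/2, -3/2, 1).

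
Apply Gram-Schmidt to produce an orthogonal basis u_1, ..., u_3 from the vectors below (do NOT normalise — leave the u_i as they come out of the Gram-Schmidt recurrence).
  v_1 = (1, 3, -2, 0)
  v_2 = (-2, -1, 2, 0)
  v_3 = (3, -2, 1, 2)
Orthogonal basis:
  u_1 = (1, 3, -2, 0)
  u_2 = (-19/14, 13/14, 5/7, 0)
  u_3 = (52/45, 26/45, 13/9, 2)

Apply the Gram-Schmidt recurrence
  u_1 = v_1
  u_i = v_i − Σ_{j<i} ((v_i · u_j) / (u_j · u_j)) · u_j.

Step by step this gives:
  u_1 = (1, 3, -2, 0)
  u_2 = (-19/14, 13/14, 5/7, 0)
  u_3 = (52/45, 26/45, 13/9, 2)

Orthogonality check:
  u_2 · u_1 = 0 (should be 0)
  u_3 · u_1 = 0 (should be 0)
  u_3 · u_2 = 0 (should be 0)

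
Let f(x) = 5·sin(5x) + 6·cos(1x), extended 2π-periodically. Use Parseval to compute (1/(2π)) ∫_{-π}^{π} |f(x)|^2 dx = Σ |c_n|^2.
Σ |c_n|^2 = 61/2

Expand |f|^2 and use orthogonality of {sin(nx), cos(mx)} on [-π, π]:
  ∫_{-π}^{π} sin(nx)^2 dx = π, ∫ cos(mx)^2 dx = π, and cross terms integrate to 0.
So ∫_{-π}^{π} f(x)^2 dx = 5^2 · π + 6^2 · π = (25 + 36)π.
Divide by 2π: (25 + 36)/2 = 61/2.
By Parseval, this equals Σ |c_n|^2.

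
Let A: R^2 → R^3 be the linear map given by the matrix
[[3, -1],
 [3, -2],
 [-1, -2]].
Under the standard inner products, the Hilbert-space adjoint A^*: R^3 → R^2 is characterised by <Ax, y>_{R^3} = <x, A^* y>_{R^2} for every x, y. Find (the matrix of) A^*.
A^* = A^T =
[[3, 3, -1],
 [-1, -2, -2]]

For real matrices with standard dot products, the defining identity <Ax, y> = <x, A^* y> gives (Ax)^T y = x^T (A^*) y, i.e. x^T A^T y = x^T (A^*) y. Since this holds for all x, y, we must have A^* = A^T. Therefore
A^* =
[[3, 3, -1],
 [-1, -2, -2]].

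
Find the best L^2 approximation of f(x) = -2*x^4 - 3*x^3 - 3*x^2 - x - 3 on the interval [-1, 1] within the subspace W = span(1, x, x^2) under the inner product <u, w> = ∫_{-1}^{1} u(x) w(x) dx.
g(x) = -33*x^2/7 - 14*x/5 - 99/35

The best approximation g ∈ W is the orthogonal projection of f onto W. Writing g = a_0 + a_1 x + a_2 x^2, the coefficients solve the normal equations G · a = b where
  G_{ij} = <φ_i, φ_j> and b_i = <f, φ_i>, with φ_0 = 1, φ_1 = x, φ_2 = x^2.
G =
  [2, 0, 2/3]
  [0, 2/3, 0]
  [2/3, 0, 2/5],
b = (-44/5, -28/15, -132/35).
Solving gives a_0 = -99/35, a_1 = -14/5, a_2 = -33/7, so
  g(x) = -33*x^2/7 - 14*x/5 - 99/35.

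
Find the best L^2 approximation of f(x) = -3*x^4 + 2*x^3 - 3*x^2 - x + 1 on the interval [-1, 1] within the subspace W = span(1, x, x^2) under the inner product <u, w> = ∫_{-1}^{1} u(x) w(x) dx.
g(x) = -39*x^2/7 + x/5 + 44/35

The best approximation g ∈ W is the orthogonal projection of f onto W. Writing g = a_0 + a_1 x + a_2 x^2, the coefficients solve the normal equations G · a = b where
  G_{ij} = <φ_i, φ_j> and b_i = <f, φ_i>, with φ_0 = 1, φ_1 = x, φ_2 = x^2.
G =
  [2, 0, 2/3]
  [0, 2/3, 0]
  [2/3, 0, 2/5],
b = (-6/5, 2/15, -146/105).
Solving gives a_0 = 44/35, a_1 = 1/5, a_2 = -39/7, so
  g(x) = -39*x^2/7 + x/5 + 44/35.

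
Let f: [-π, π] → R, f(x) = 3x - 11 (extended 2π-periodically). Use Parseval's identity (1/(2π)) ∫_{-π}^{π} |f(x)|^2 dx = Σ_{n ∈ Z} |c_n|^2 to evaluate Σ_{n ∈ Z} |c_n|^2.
Σ |c_n|^2 = 3π^2 + 121

Expand and integrate term by term over [-π, π]:
  ∫ (3x)^2 dx = 9·(2π^3/3); ∫ 2·3·(-11)·x dx = 0 (odd integrand); ∫ (-11)^2 dx = 121·2π.
So (1/(2π)) ∫_{-π}^{π} (3x - 11)^2 dx = 9π^2/3 + 121 = 3π^2 + 121.
Parseval ⇒ Σ |c_n|^2 = 3π^2 + 121.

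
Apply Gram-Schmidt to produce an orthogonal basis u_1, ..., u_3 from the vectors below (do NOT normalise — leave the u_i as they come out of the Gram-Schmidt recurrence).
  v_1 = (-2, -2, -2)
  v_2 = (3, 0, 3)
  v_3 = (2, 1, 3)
Orthogonal basis:
  u_1 = (-2, -2, -2)
  u_2 = (1, -2, 1)
  u_3 = (-1/2, 0, 1/2)

Apply the Gram-Schmidt recurrence
  u_1 = v_1
  u_i = v_i − Σ_{j<i} ((v_i · u_j) / (u_j · u_j)) · u_j.

Step by step this gives:
  u_1 = (-2, -2, -2)
  u_2 = (1, -2, 1)
  u_3 = (-1/2, 0, 1/2)

Orthogonality check:
  u_2 · u_1 = 0 (should be 0)
  u_3 · u_1 = 0 (should be 0)
  u_3 · u_2 = 0 (should be 0)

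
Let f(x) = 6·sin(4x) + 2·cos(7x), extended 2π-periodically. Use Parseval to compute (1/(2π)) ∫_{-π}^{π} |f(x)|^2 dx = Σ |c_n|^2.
Σ |c_n|^2 = 20

Expand |f|^2 and use orthogonality of {sin(nx), cos(mx)} on [-π, π]:
  ∫_{-π}^{π} sin(nx)^2 dx = π, ∫ cos(mx)^2 dx = π, and cross terms integrate to 0.
So ∫_{-π}^{π} f(x)^2 dx = 6^2 · π + 2^2 · π = (36 + 4)π.
Divide by 2π: (36 + 4)/2 = 20.
By Parseval, this equals Σ |c_n|^2.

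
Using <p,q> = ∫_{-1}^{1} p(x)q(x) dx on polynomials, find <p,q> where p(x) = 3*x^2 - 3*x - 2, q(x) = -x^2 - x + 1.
<p,q> = 2/15

Expand the product: p(x)·q(x) = -3*x^4 + 8*x^2 - x - 2.
∫_{-1}^{1} of each monomial x^k gives [2/(k+1) if k even, 0 if k odd]. Integrating term-by-term (or equivalently evaluating the antiderivative F(x) = -3*x^5/5 + 8*x^3/3 - x^2/2 - 2*x at the endpoints):
  F(1) − F(−1) = -13/30 − (-17/30) = 2/15.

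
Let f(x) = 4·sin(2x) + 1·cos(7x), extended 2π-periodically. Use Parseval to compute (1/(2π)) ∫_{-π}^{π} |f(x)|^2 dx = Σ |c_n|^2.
Σ |c_n|^2 = 17/2

Expand |f|^2 and use orthogonality of {sin(nx), cos(mx)} on [-π, π]:
  ∫_{-π}^{π} sin(nx)^2 dx = π, ∫ cos(mx)^2 dx = π, and cross terms integrate to 0.
So ∫_{-π}^{π} f(x)^2 dx = 4^2 · π + 1^2 · π = (16 + 1)π.
Divide by 2π: (16 + 1)/2 = 17/2.
By Parseval, this equals Σ |c_n|^2.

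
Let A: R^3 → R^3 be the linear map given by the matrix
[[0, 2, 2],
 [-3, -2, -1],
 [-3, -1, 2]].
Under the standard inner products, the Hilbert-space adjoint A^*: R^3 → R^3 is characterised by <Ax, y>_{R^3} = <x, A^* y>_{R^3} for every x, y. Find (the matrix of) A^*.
A^* = A^T =
[[0, -3, -3],
 [2, -2, -1],
 [2, -1, 2]]

For real matrices with standard dot products, the defining identity <Ax, y> = <x, A^* y> gives (Ax)^T y = x^T (A^*) y, i.e. x^T A^T y = x^T (A^*) y. Since this holds for all x, y, we must have A^* = A^T. Therefore
A^* =
[[0, -3, -3],
 [2, -2, -1],
 [2, -1, 2]].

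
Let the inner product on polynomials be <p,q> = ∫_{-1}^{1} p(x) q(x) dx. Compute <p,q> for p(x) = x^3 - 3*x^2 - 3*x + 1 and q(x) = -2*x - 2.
<p,q> = 16/5

Expand the product: p(x)·q(x) = -2*x^4 + 4*x^3 + 12*x^2 + 4*x - 2.
∫_{-1}^{1} of each monomial x^k gives [2/(k+1) if k even, 0 if k odd]. Integrating term-by-term (or equivalently evaluating the antiderivative F(x) = -2*x^5/5 + x^4 + 4*x^3 + 2*x^2 - 2*x at the endpoints):
  F(1) − F(−1) = 23/5 − (7/5) = 16/5.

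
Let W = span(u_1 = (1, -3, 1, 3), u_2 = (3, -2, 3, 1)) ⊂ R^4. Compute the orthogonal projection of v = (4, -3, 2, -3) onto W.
proj_W(v) = (813/235, -129/235, 813/235, -201/235)

Set up U = [u_1 | ... | u_2] ∈ R^(4×2). The projector onto W = col(U) is P = U (U^T U)^(-1) U^T.
Compute U^T U =
  [20, 15]
  [15, 23],
and U^T v = (6, 21).
Solve U^T U · c = U^T v for the coefficients: c = (-177/235, 66/47). The projection is proj_W(v) = U c.
Check: (v - proj_W(v)) · u_1 = 0  (should be 0).
Check: (v - proj_W(v)) · u_2 = 0  (should be 0).
Result: proj_W(v) = (813/235, -129/235, 813/235, -201/235).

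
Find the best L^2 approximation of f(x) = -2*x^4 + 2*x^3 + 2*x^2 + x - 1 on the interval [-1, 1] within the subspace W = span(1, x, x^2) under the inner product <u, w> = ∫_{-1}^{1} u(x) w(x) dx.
g(x) = 2*x^2/7 + 11*x/5 - 29/35

The best approximation g ∈ W is the orthogonal projection of f onto W. Writing g = a_0 + a_1 x + a_2 x^2, the coefficients solve the normal equations G · a = b where
  G_{ij} = <φ_i, φ_j> and b_i = <f, φ_i>, with φ_0 = 1, φ_1 = x, φ_2 = x^2.
G =
  [2, 0, 2/3]
  [0, 2/3, 0]
  [2/3, 0, 2/5],
b = (-22/15, 22/15, -46/105).
Solving gives a_0 = -29/35, a_1 = 11/5, a_2 = 2/7, so
  g(x) = 2*x^2/7 + 11*x/5 - 29/35.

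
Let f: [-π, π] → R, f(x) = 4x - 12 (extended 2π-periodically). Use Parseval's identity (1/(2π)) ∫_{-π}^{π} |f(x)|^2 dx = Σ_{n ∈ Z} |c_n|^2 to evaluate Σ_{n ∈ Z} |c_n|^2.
Σ |c_n|^2 = 16π^2/3 + 144

Expand and integrate term by term over [-π, π]:
  ∫ (4x)^2 dx = 16·(2π^3/3); ∫ 2·4·(-12)·x dx = 0 (odd integrand); ∫ (-12)^2 dx = 144·2π.
So (1/(2π)) ∫_{-π}^{π} (4x - 12)^2 dx = 16π^2/3 + 144 = 16π^2/3 + 144.
Parseval ⇒ Σ |c_n|^2 = 16π^2/3 + 144.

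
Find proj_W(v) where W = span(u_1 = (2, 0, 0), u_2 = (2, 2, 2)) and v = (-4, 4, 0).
proj_W(v) = (-4, 2, 2)

Set up U = [u_1 | ... | u_2] ∈ R^(3×2). The projector onto W = col(U) is P = U (U^T U)^(-1) U^T.
Compute U^T U =
  [4, 4]
  [4, 12],
and U^T v = (-8, 0).
Solve U^T U · c = U^T v for the coefficients: c = (-3, 1). The projection is proj_W(v) = U c.
Check: (v - proj_W(v)) · u_1 = 0  (should be 0).
Check: (v - proj_W(v)) · u_2 = 0  (should be 0).
Result: proj_W(v) = (-4, 2, 2).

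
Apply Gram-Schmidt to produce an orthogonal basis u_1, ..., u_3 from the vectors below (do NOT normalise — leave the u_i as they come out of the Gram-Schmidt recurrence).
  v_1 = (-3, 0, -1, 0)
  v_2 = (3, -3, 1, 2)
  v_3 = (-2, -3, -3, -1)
Orthogonal basis:
  u_1 = (-3, 0, -1, 0)
  u_2 = (0, -3, 0, 2)
  u_3 = (7/10, -18/13, -21/10, -27/13)

Apply the Gram-Schmidt recurrence
  u_1 = v_1
  u_i = v_i − Σ_{j<i} ((v_i · u_j) / (u_j · u_j)) · u_j.

Step by step this gives:
  u_1 = (-3, 0, -1, 0)
  u_2 = (0, -3, 0, 2)
  u_3 = (7/10, -18/13, -21/10, -27/13)

Orthogonality check:
  u_2 · u_1 = 0 (should be 0)
  u_3 · u_1 = 0 (should be 0)
  u_3 · u_2 = 0 (should be 0)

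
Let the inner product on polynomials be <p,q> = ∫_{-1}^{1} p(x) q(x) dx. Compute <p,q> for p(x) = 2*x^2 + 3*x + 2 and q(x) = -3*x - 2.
<p,q> = -50/3

Expand the product: p(x)·q(x) = -6*x^3 - 13*x^2 - 12*x - 4.
∫_{-1}^{1} of each monomial x^k gives [2/(k+1) if k even, 0 if k odd]. Integrating term-by-term (or equivalently evaluating the antiderivative F(x) = -3*x^4/2 - 13*x^3/3 - 6*x^2 - 4*x at the endpoints):
  F(1) − F(−1) = -95/6 − (5/6) = -50/3.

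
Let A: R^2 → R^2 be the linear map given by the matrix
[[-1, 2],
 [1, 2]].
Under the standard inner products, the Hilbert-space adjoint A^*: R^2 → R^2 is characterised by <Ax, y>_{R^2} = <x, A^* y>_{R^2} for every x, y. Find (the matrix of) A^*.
A^* = A^T =
[[-1, 1],
 [2, 2]]

For real matrices with standard dot products, the defining identity <Ax, y> = <x, A^* y> gives (Ax)^T y = x^T (A^*) y, i.e. x^T A^T y = x^T (A^*) y. Since this holds for all x, y, we must have A^* = A^T. Therefore
A^* =
[[-1, 1],
 [2, 2]].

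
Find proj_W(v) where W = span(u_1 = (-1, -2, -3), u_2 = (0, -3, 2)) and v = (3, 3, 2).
proj_W(v) = (15/14, 300/91, 445/182)

Set up U = [u_1 | ... | u_2] ∈ R^(3×2). The projector onto W = col(U) is P = U (U^T U)^(-1) U^T.
Compute U^T U =
  [14, 0]
  [0, 13],
and U^T v = (-15, -5).
Solve U^T U · c = U^T v for the coefficients: c = (-15/14, -5/13). The projection is proj_W(v) = U c.
Check: (v - proj_W(v)) · u_1 = 0  (should be 0).
Check: (v - proj_W(v)) · u_2 = 0  (should be 0).
Result: proj_W(v) = (15/14, 300/91, 445/182).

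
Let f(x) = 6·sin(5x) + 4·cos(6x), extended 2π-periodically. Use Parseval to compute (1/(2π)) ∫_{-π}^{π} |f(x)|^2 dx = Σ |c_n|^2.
Σ |c_n|^2 = 26

Expand |f|^2 and use orthogonality of {sin(nx), cos(mx)} on [-π, π]:
  ∫_{-π}^{π} sin(nx)^2 dx = π, ∫ cos(mx)^2 dx = π, and cross terms integrate to 0.
So ∫_{-π}^{π} f(x)^2 dx = 6^2 · π + 4^2 · π = (36 + 16)π.
Divide by 2π: (36 + 16)/2 = 26.
By Parseval, this equals Σ |c_n|^2.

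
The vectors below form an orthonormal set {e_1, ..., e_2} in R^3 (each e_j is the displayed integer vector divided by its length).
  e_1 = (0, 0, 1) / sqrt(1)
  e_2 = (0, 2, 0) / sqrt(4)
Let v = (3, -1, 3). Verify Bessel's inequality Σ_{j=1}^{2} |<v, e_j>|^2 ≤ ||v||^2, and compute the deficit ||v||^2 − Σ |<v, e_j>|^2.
Σ |<v, e_j>|^2 = 10; ||v||^2 = 19; deficit = 9

Write each e_j = u_j / sqrt(<u_j, u_j>) where u_j is the displayed integer vector. Then <v, e_j> = <v, u_j> / sqrt(<u_j, u_j>), so |<v, e_j>|^2 = <v, u_j>^2 / <u_j, u_j>.
Coefficients: <v, e_1> = 3/sqrt(1), <v, e_2> = -2/sqrt(4).
Square and sum: Σ |<v, e_j>|^2 = 10.
Compute ||v||^2 = v·v = 19.
Deficit = 19 − 10 = 9 ≥ 0, confirming Bessel's inequality. (The deficit equals ||v − Σ <v,e_j> e_j||^2, the squared distance from v to span{e_j}.)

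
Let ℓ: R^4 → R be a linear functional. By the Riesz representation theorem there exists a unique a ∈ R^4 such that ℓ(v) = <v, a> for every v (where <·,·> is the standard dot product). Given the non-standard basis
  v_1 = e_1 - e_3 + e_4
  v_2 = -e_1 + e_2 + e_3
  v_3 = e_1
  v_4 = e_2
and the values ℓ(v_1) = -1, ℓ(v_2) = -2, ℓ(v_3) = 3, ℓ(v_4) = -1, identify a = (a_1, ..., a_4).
a = (3, -1, 2, -2)

Write a = (a_1, ..., a_4) in the standard basis. For each basis vector v_i, ℓ(v_i) = <v_i, a> is a linear equation in the a_j's. Collect the n equations into a matrix system V a = ℓ, where row i of V is v_i (expressed in the standard basis). Since V is invertible (lower-triangular with 1s on the diagonal, up to permutation), solve by back-substitution:
  V =
[[1, 0, -1, 1],
 [-1, 1, 1, 0],
 [1, 0, 0, 0],
 [0, 1, 0, 0]]
  V a = (-1, -2, 3, -1)
Solving gives a = (3, -1, 2, -2).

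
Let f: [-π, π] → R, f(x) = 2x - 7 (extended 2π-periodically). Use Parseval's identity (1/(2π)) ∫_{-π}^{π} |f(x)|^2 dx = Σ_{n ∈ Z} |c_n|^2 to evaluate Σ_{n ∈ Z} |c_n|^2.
Σ |c_n|^2 = 4π^2/3 + 49

Expand and integrate term by term over [-π, π]:
  ∫ (2x)^2 dx = 4·(2π^3/3); ∫ 2·2·(-7)·x dx = 0 (odd integrand); ∫ (-7)^2 dx = 49·2π.
So (1/(2π)) ∫_{-π}^{π} (2x - 7)^2 dx = 4π^2/3 + 49 = 4π^2/3 + 49.
Parseval ⇒ Σ |c_n|^2 = 4π^2/3 + 49.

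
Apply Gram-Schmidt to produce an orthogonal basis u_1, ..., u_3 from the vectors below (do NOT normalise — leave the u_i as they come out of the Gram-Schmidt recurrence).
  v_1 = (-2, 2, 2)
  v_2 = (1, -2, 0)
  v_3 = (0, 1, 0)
Orthogonal basis:
  u_1 = (-2, 2, 2)
  u_2 = (0, -1, 1)
  u_3 = (1/3, 1/6, 1/6)

Apply the Gram-Schmidt recurrence
  u_1 = v_1
  u_i = v_i − Σ_{j<i} ((v_i · u_j) / (u_j · u_j)) · u_j.

Step by step this gives:
  u_1 = (-2, 2, 2)
  u_2 = (0, -1, 1)
  u_3 = (1/3, 1/6, 1/6)

Orthogonality check:
  u_2 · u_1 = 0 (should be 0)
  u_3 · u_1 = 0 (should be 0)
  u_3 · u_2 = 0 (should be 0)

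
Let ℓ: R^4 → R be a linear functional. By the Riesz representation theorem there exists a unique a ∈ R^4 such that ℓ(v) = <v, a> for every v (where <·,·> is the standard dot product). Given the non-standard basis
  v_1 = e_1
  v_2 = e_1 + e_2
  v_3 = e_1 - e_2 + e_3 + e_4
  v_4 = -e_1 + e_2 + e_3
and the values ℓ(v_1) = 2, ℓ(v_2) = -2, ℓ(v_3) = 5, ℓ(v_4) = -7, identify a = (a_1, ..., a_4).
a = (2, -4, -1, 0)

Write a = (a_1, ..., a_4) in the standard basis. For each basis vector v_i, ℓ(v_i) = <v_i, a> is a linear equation in the a_j's. Collect the n equations into a matrix system V a = ℓ, where row i of V is v_i (expressed in the standard basis). Since V is invertible (lower-triangular with 1s on the diagonal, up to permutation), solve by back-substitution:
  V =
[[1, 0, 0, 0],
 [1, 1, 0, 0],
 [1, -1, 1, 1],
 [-1, 1, 1, 0]]
  V a = (2, -2, 5, -7)
Solving gives a = (2, -4, -1, 0).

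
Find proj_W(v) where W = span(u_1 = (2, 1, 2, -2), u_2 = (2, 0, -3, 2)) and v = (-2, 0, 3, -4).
proj_W(v) = (-338/185, 44/185, 727/185, -514/185)

Set up U = [u_1 | ... | u_2] ∈ R^(4×2). The projector onto W = col(U) is P = U (U^T U)^(-1) U^T.
Compute U^T U =
  [13, -6]
  [-6, 17],
and U^T v = (10, -21).
Solve U^T U · c = U^T v for the coefficients: c = (44/185, -213/185). The projection is proj_W(v) = U c.
Check: (v - proj_W(v)) · u_1 = 0  (should be 0).
Check: (v - proj_W(v)) · u_2 = 0  (should be 0).
Result: proj_W(v) = (-338/185, 44/185, 727/185, -514/185).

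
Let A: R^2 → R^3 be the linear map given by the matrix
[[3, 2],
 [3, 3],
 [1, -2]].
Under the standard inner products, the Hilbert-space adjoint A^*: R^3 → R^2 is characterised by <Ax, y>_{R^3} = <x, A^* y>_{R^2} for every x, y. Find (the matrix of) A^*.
A^* = A^T =
[[3, 3, 1],
 [2, 3, -2]]

For real matrices with standard dot products, the defining identity <Ax, y> = <x, A^* y> gives (Ax)^T y = x^T (A^*) y, i.e. x^T A^T y = x^T (A^*) y. Since this holds for all x, y, we must have A^* = A^T. Therefore
A^* =
[[3, 3, 1],
 [2, 3, -2]].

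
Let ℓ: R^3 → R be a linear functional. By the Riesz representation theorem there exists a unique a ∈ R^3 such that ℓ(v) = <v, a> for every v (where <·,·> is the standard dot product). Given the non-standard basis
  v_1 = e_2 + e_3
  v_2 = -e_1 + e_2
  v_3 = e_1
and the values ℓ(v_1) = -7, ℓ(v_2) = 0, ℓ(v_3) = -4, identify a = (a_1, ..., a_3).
a = (-4, -4, -3)

Write a = (a_1, ..., a_3) in the standard basis. For each basis vector v_i, ℓ(v_i) = <v_i, a> is a linear equation in the a_j's. Collect the n equations into a matrix system V a = ℓ, where row i of V is v_i (expressed in the standard basis). Since V is invertible (lower-triangular with 1s on the diagonal, up to permutation), solve by back-substitution:
  V =
[[0, 1, 1],
 [-1, 1, 0],
 [1, 0, 0]]
  V a = (-7, 0, -4)
Solving gives a = (-4, -4, -3).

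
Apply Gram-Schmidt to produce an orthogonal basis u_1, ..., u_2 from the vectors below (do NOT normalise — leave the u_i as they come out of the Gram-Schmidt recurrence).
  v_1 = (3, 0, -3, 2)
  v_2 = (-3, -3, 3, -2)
Orthogonal basis:
  u_1 = (3, 0, -3, 2)
  u_2 = (0, -3, 0, 0)

Apply the Gram-Schmidt recurrence
  u_1 = v_1
  u_i = v_i − Σ_{j<i} ((v_i · u_j) / (u_j · u_j)) · u_j.

Step by step this gives:
  u_1 = (3, 0, -3, 2)
  u_2 = (0, -3, 0, 0)

Orthogonality check:
  u_2 · u_1 = 0 (should be 0)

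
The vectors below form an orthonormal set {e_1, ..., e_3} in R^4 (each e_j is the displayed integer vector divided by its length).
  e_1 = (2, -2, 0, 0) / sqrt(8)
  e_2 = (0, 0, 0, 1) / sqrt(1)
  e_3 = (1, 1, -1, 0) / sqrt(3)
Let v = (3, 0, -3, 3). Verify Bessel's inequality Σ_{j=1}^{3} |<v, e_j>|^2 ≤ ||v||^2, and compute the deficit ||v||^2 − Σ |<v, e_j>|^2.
Σ |<v, e_j>|^2 = 51/2; ||v||^2 = 27; deficit = 3/2

Write each e_j = u_j / sqrt(<u_j, u_j>) where u_j is the displayed integer vector. Then <v, e_j> = <v, u_j> / sqrt(<u_j, u_j>), so |<v, e_j>|^2 = <v, u_j>^2 / <u_j, u_j>.
Coefficients: <v, e_1> = 6/sqrt(8), <v, e_2> = 3/sqrt(1), <v, e_3> = 6/sqrt(3).
Square and sum: Σ |<v, e_j>|^2 = 51/2.
Compute ||v||^2 = v·v = 27.
Deficit = 27 − 51/2 = 3/2 ≥ 0, confirming Bessel's inequality. (The deficit equals ||v − Σ <v,e_j> e_j||^2, the squared distance from v to span{e_j}.)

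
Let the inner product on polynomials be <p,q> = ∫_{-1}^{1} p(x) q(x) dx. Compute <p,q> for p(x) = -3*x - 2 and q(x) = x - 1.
<p,q> = 2

Expand the product: p(x)·q(x) = -3*x^2 + x + 2.
∫_{-1}^{1} of each monomial x^k gives [2/(k+1) if k even, 0 if k odd]. Integrating term-by-term (or equivalently evaluating the antiderivative F(x) = -x^3 + x^2/2 + 2*x at the endpoints):
  F(1) − F(−1) = 3/2 − (-1/2) = 2.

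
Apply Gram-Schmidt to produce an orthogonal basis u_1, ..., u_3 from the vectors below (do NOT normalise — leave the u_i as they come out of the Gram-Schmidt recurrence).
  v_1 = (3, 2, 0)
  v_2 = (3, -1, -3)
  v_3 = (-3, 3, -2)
Orthogonal basis:
  u_1 = (3, 2, 0)
  u_2 = (18/13, -27/13, -3)
  u_3 = (-21/11, 63/22, -63/22)

Apply the Gram-Schmidt recurrence
  u_1 = v_1
  u_i = v_i − Σ_{j<i} ((v_i · u_j) / (u_j · u_j)) · u_j.

Step by step this gives:
  u_1 = (3, 2, 0)
  u_2 = (18/13, -27/13, -3)
  u_3 = (-21/11, 63/22, -63/22)

Orthogonality check:
  u_2 · u_1 = 0 (should be 0)
  u_3 · u_1 = 0 (should be 0)
  u_3 · u_2 = 0 (should be 0)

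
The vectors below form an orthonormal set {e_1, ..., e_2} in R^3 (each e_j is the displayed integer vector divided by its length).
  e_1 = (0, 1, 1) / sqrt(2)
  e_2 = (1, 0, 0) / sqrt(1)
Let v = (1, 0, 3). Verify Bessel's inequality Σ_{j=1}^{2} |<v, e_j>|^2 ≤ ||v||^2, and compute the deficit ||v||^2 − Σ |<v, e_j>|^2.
Σ |<v, e_j>|^2 = 11/2; ||v||^2 = 10; deficit = 9/2

Write each e_j = u_j / sqrt(<u_j, u_j>) where u_j is the displayed integer vector. Then <v, e_j> = <v, u_j> / sqrt(<u_j, u_j>), so |<v, e_j>|^2 = <v, u_j>^2 / <u_j, u_j>.
Coefficients: <v, e_1> = 3/sqrt(2), <v, e_2> = 1/sqrt(1).
Square and sum: Σ |<v, e_j>|^2 = 11/2.
Compute ||v||^2 = v·v = 10.
Deficit = 10 − 11/2 = 9/2 ≥ 0, confirming Bessel's inequality. (The deficit equals ||v − Σ <v,e_j> e_j||^2, the squared distance from v to span{e_j}.)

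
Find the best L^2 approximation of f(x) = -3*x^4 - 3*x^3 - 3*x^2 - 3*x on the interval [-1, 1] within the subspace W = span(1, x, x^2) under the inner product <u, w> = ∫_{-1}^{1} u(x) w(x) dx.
g(x) = -39*x^2/7 - 24*x/5 + 9/35

The best approximation g ∈ W is the orthogonal projection of f onto W. Writing g = a_0 + a_1 x + a_2 x^2, the coefficients solve the normal equations G · a = b where
  G_{ij} = <φ_i, φ_j> and b_i = <f, φ_i>, with φ_0 = 1, φ_1 = x, φ_2 = x^2.
G =
  [2, 0, 2/3]
  [0, 2/3, 0]
  [2/3, 0, 2/5],
b = (-16/5, -16/5, -72/35).
Solving gives a_0 = 9/35, a_1 = -24/5, a_2 = -39/7, so
  g(x) = -39*x^2/7 - 24*x/5 + 9/35.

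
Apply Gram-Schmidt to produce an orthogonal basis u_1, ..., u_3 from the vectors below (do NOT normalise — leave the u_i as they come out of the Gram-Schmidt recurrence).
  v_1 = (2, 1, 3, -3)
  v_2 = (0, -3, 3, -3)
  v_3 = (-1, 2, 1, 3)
Orthogonal basis:
  u_1 = (2, 1, 3, -3)
  u_2 = (-30/23, -84/23, 24/23, -24/23)
  u_3 = (-12/11, 6/11, 25/11, 19/11)

Apply the Gram-Schmidt recurrence
  u_1 = v_1
  u_i = v_i − Σ_{j<i} ((v_i · u_j) / (u_j · u_j)) · u_j.

Step by step this gives:
  u_1 = (2, 1, 3, -3)
  u_2 = (-30/23, -84/23, 24/23, -24/23)
  u_3 = (-12/11, 6/11, 25/11, 19/11)

Orthogonality check:
  u_2 · u_1 = 0 (should be 0)
  u_3 · u_1 = 0 (should be 0)
  u_3 · u_2 = 0 (should be 0)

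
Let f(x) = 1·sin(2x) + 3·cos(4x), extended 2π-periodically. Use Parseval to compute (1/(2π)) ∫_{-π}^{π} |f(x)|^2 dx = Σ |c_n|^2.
Σ |c_n|^2 = 5

Expand |f|^2 and use orthogonality of {sin(nx), cos(mx)} on [-π, π]:
  ∫_{-π}^{π} sin(nx)^2 dx = π, ∫ cos(mx)^2 dx = π, and cross terms integrate to 0.
So ∫_{-π}^{π} f(x)^2 dx = 1^2 · π + 3^2 · π = (1 + 9)π.
Divide by 2π: (1 + 9)/2 = 5.
By Parseval, this equals Σ |c_n|^2.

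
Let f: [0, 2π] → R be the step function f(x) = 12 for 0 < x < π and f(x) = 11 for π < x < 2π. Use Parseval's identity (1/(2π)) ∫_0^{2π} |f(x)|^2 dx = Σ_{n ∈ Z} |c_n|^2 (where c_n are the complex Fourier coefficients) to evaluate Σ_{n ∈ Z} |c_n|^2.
Σ |c_n|^2 = 265/2

Parseval equates the L^2 energy of f (normalised by 1/(2π)) with the ℓ^2 sum of its Fourier coefficients: (1/(2π)) ∫_0^{2π} |f|^2 = Σ |c_n|^2.
Compute the left side: (1/(2π)) [∫_0^π 12^2 dx + ∫_π^{2π} 11^2 dx] = (1/(2π)) · (144π + 121π) = (144 + 121)/2 = 265/2.
So Σ_{n ∈ Z} |c_n|^2 = 265/2.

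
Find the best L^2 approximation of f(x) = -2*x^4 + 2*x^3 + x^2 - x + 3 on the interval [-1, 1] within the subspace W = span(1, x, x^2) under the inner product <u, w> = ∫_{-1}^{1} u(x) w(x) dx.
g(x) = -5*x^2/7 + x/5 + 111/35

The best approximation g ∈ W is the orthogonal projection of f onto W. Writing g = a_0 + a_1 x + a_2 x^2, the coefficients solve the normal equations G · a = b where
  G_{ij} = <φ_i, φ_j> and b_i = <f, φ_i>, with φ_0 = 1, φ_1 = x, φ_2 = x^2.
G =
  [2, 0, 2/3]
  [0, 2/3, 0]
  [2/3, 0, 2/5],
b = (88/15, 2/15, 64/35).
Solving gives a_0 = 111/35, a_1 = 1/5, a_2 = -5/7, so
  g(x) = -5*x^2/7 + x/5 + 111/35.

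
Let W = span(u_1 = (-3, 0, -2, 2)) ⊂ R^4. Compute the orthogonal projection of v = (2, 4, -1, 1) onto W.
proj_W(v) = (6/17, 0, 4/17, -4/17)

Set up U = [u_1 | ... | u_1] ∈ R^(4×1). The projector onto W = col(U) is P = U (U^T U)^(-1) U^T.
Compute U^T U =
  [17],
and U^T v = (-2).
Solve U^T U · c = U^T v for the coefficients: c = (-2/17). The projection is proj_W(v) = U c.
Check: (v - proj_W(v)) · u_1 = 0  (should be 0).
Result: proj_W(v) = (6/17, 0, 4/17, -4/17).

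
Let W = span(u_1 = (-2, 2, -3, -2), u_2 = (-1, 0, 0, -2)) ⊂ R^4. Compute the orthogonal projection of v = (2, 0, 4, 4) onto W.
proj_W(v) = (62/23, -40/23, 60/23, 84/23)

Set up U = [u_1 | ... | u_2] ∈ R^(4×2). The projector onto W = col(U) is P = U (U^T U)^(-1) U^T.
Compute U^T U =
  [21, 6]
  [6, 5],
and U^T v = (-24, -10).
Solve U^T U · c = U^T v for the coefficients: c = (-20/23, -22/23). The projection is proj_W(v) = U c.
Check: (v - proj_W(v)) · u_1 = 0  (should be 0).
Check: (v - proj_W(v)) · u_2 = 0  (should be 0).
Result: proj_W(v) = (62/23, -40/23, 60/23, 84/23).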